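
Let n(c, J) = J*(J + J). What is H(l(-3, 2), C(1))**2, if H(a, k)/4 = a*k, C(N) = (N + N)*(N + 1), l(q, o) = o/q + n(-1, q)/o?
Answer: 160000/9 ≈ 17778.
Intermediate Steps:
n(c, J) = 2*J**2 (n(c, J) = J*(2*J) = 2*J**2)
l(q, o) = o/q + 2*q**2/o (l(q, o) = o/q + (2*q**2)/o = o/q + 2*q**2/o)
C(N) = 2*N*(1 + N) (C(N) = (2*N)*(1 + N) = 2*N*(1 + N))
H(a, k) = 4*a*k (H(a, k) = 4*(a*k) = 4*a*k)
H(l(-3, 2), C(1))**2 = (4*(2/(-3) + 2*(-3)**2/2)*(2*1*(1 + 1)))**2 = (4*(2*(-1/3) + 2*(1/2)*9)*(2*1*2))**2 = (4*(-2/3 + 9)*4)**2 = (4*(25/3)*4)**2 = (400/3)**2 = 160000/9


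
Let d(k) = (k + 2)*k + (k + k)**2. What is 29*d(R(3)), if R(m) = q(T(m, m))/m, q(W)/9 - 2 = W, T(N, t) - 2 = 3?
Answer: 65163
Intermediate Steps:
T(N, t) = 5 (T(N, t) = 2 + 3 = 5)
q(W) = 18 + 9*W
R(m) = 63/m (R(m) = (18 + 9*5)/m = (18 + 45)/m = 63/m)
d(k) = 4*k**2 + k*(2 + k) (d(k) = (2 + k)*k + (2*k)**2 = k*(2 + k) + 4*k**2 = 4*k**2 + k*(2 + k))
29*d(R(3)) = 29*((63/3)*(2 + 5*(63/3))) = 29*((63*(1/3))*(2 + 5*(63*(1/3)))) = 29*(21*(2 + 5*21)) = 29*(21*(2 + 105)) = 29*(21*107) = 29*2247 = 65163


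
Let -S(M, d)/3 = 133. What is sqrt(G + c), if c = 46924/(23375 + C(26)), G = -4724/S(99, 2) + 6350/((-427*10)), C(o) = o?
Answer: sqrt(81811737631905855)/81365277 ≈ 3.5154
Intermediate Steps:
S(M, d) = -399 (S(M, d) = -3*133 = -399)
G = 251969/24339 (G = -4724/(-399) + 6350/((-427*10)) = -4724*(-1/399) + 6350/(-4270) = 4724/399 + 6350*(-1/4270) = 4724/399 - 635/427 = 251969/24339 ≈ 10.352)
c = 46924/23401 (c = 46924/(23375 + 26) = 46924/23401 ≈ 2.0052)
sqrt(G + c) = sqrt(251969/24339 + 46924/23401) = sqrt(1005487115/81365277) = sqrt(81811737631905855)/81365277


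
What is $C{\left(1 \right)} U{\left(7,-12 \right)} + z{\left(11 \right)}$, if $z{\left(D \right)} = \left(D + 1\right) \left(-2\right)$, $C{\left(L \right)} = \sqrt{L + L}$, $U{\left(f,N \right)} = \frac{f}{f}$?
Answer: $-24 + \sqrt{2} \approx -22.586$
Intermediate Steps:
$U{\left(f,N \right)} = 1$
$C{\left(L \right)} = \sqrt{2} \sqrt{L}$ ($C{\left(L \right)} = \sqrt{2 L} = \sqrt{2} \sqrt{L}$)
$z{\left(D \right)} = -2 - 2 D$ ($z{\left(D \right)} = \left(1 + D\right) \left(-2\right) = -2 - 2 D$)
$C{\left(1 \right)} U{\left(7,-12 \right)} + z{\left(11 \right)} = \sqrt{2} \sqrt{1} \cdot 1 - 24 = \sqrt{2} \cdot 1 \cdot 1 - 24 = \sqrt{2} \cdot 1 - 24 = \sqrt{2} - 24 = -24 + \sqrt{2}$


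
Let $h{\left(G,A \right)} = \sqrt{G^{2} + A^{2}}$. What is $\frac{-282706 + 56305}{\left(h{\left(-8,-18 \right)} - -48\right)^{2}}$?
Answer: $- \frac{152367873}{917764} + \frac{2716812 \sqrt{97}}{229441} \approx -49.4$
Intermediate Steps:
$h{\left(G,A \right)} = \sqrt{A^{2} + G^{2}}$
$\frac{-282706 + 56305}{\left(h{\left(-8,-18 \right)} - -48\right)^{2}} = \frac{-282706 + 56305}{\left(\sqrt{\left(-18\right)^{2} + \left(-8\right)^{2}} - -48\right)^{2}} = - \frac{226401}{\left(\sqrt{324 + 64} + 48\right)^{2}} = - \frac{226401}{\left(\sqrt{388} + 48\right)^{2}} = - \frac{226401}{\left(2 \sqrt{97} + 48\right)^{2}} = - \frac{226401}{\left(48 + 2 \sqrt{97}\right)^{2}}$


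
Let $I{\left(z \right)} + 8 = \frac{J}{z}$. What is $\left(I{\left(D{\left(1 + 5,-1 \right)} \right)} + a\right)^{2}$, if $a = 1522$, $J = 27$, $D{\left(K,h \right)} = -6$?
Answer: $\frac{9114361}{4} \approx 2.2786 \cdot 10^{6}$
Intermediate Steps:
$I{\left(z \right)} = -8 + \frac{27}{z}$
$\left(I{\left(D{\left(1 + 5,-1 \right)} \right)} + a\right)^{2} = \left(\left(-8 + \frac{27}{-6}\right) + 1522\right)^{2} = \left(\left(-8 + 27 \left(- \frac{1}{6}\right)\right) + 1522\right)^{2} = \left(\left(-8 - \frac{9}{2}\right) + 1522\right)^{2} = \left(- \frac{25}{2} + 1522\right)^{2} = \left(\frac{3019}{2}\right)^{2} = \frac{9114361}{4}$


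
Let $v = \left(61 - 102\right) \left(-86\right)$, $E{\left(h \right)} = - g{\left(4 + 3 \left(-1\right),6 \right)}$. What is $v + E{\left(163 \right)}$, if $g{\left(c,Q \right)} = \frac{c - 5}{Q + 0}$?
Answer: $\frac{10580}{3} \approx 3526.7$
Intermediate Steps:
$g{\left(c,Q \right)} = \frac{-5 + c}{Q}$
$E{\left(h \right)} = \frac{2}{3}$ ($E{\left(h \right)} = - \frac{-5 + \left(4 + 3 \left(-1\right)\right)}{6} = - \frac{-5 + \left(4 - 3\right)}{6} = - \frac{-5 + 1}{6} = - \frac{-4}{6} = \left(-1\right) \left(- \frac{2}{3}\right) = \frac{2}{3}$)
$v = 3526$ ($v = \left(-41\right) \left(-86\right) = 3526$)
$v + E{\left(163 \right)} = 3526 + \frac{2}{3} = \frac{10580}{3}$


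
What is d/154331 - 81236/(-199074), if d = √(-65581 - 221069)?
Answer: 40618/99537 + 105*I*√26/154331 ≈ 0.40807 + 0.0034691*I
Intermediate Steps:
d = 105*I*√26 (d = √(-286650) = 105*I*√26 ≈ 535.4*I)
d/154331 - 81236/(-199074) = (105*I*√26)/154331 - 81236/(-199074) = (105*I*√26)*(1/154331) - 81236*(-1/199074) = 105*I*√26/154331 + 40618/99537 = 40618/99537 + 105*I*√26/154331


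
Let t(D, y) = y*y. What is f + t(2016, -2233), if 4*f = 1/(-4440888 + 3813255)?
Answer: 12518238095747/2510532 ≈ 4.9863e+6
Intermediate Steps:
t(D, y) = y**2
f = -1/2510532 (f = 1/(4*(-4440888 + 3813255)) = (1/4)/(-627633) = (1/4)*(-1/627633) = -1/2510532 ≈ -3.9832e-7)
f + t(2016, -2233) = -1/2510532 + (-2233)**2 = -1/2510532 + 4986289 = 12518238095747/2510532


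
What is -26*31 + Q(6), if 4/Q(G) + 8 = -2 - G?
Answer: -3225/4 ≈ -806.25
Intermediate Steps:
Q(G) = 4/(-10 - G) (Q(G) = 4/(-8 + (-2 - G)) = 4/(-10 - G))
-26*31 + Q(6) = -26*31 - 4/(10 + 6) = -806 - 4/16 = -806 - 4*1/16 = -806 - ¼ = -3225/4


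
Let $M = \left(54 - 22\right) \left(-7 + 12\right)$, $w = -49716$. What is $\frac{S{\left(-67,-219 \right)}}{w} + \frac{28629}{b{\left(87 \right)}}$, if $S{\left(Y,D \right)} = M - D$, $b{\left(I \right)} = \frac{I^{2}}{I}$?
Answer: $\frac{474428797}{1441764} \approx 329.06$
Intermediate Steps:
$b{\left(I \right)} = I$
$M = 160$ ($M = 32 \cdot 5 = 160$)
$S{\left(Y,D \right)} = 160 - D$
$\frac{S{\left(-67,-219 \right)}}{w} + \frac{28629}{b{\left(87 \right)}} = \frac{160 - -219}{-49716} + \frac{28629}{87} = \left(160 + 219\right) \left(- \frac{1}{49716}\right) + 28629 \cdot \frac{1}{87} = 379 \left(- \frac{1}{49716}\right) + \frac{9543}{29} = - \frac{379}{49716} + \frac{9543}{29} = \frac{474428797}{1441764}$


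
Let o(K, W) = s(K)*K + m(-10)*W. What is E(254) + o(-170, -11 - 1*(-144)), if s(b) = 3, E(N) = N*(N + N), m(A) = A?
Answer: 127192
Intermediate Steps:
E(N) = 2*N² (E(N) = N*(2*N) = 2*N²)
o(K, W) = -10*W + 3*K (o(K, W) = 3*K - 10*W = -10*W + 3*K)
E(254) + o(-170, -11 - 1*(-144)) = 2*254² + (-10*(-11 - 1*(-144)) + 3*(-170)) = 2*64516 + (-10*(-11 + 144) - 510) = 129032 + (-10*133 - 510) = 129032 + (-1330 - 510) = 129032 - 1840 = 127192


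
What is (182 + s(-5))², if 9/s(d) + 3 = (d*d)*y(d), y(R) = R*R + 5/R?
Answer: 1311960841/39601 ≈ 33130.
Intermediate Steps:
y(R) = R² + 5/R
s(d) = 9/(-3 + d*(5 + d³)) (s(d) = 9/(-3 + (d*d)*((5 + d³)/d)) = 9/(-3 + d²*((5 + d³)/d)) = 9/(-3 + d*(5 + d³)))
(182 + s(-5))² = (182 + 9/(-3 - 5*(5 + (-5)³)))² = (182 + 9/(-3 - 5*(5 - 125)))² = (182 + 9/(-3 - 5*(-120)))² = (182 + 9/(-3 + 600))² = (182 + 9/597)² = (182 + 9*(1/597))² = (182 + 3/199)² = (36221/199)² = 1311960841/39601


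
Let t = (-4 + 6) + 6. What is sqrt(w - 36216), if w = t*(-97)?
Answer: 136*I*sqrt(2) ≈ 192.33*I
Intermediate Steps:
t = 8 (t = 2 + 6 = 8)
w = -776 (w = 8*(-97) = -776)
sqrt(w - 36216) = sqrt(-776 - 36216) = sqrt(-36992) = 136*I*sqrt(2)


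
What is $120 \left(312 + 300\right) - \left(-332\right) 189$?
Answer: $136188$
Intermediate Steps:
$120 \left(312 + 300\right) - \left(-332\right) 189 = 120 \cdot 612 - -62748 = 73440 + 62748 = 136188$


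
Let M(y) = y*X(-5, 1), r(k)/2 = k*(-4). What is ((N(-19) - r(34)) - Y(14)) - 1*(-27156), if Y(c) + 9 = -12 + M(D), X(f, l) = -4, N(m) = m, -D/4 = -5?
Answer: 27510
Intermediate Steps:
D = 20 (D = -4*(-5) = 20)
r(k) = -8*k (r(k) = 2*(k*(-4)) = 2*(-4*k) = -8*k)
M(y) = -4*y (M(y) = y*(-4) = -4*y)
Y(c) = -101 (Y(c) = -9 + (-12 - 4*20) = -9 + (-12 - 80) = -9 - 92 = -101)
((N(-19) - r(34)) - Y(14)) - 1*(-27156) = ((-19 - (-8)*34) - 1*(-101)) - 1*(-27156) = ((-19 - 1*(-272)) + 101) + 27156 = ((-19 + 272) + 101) + 27156 = (253 + 101) + 27156 = 354 + 27156 = 27510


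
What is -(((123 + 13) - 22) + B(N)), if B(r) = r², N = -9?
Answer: -195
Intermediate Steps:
-(((123 + 13) - 22) + B(N)) = -(((123 + 13) - 22) + (-9)²) = -((136 - 22) + 81) = -(114 + 81) = -1*195 = -195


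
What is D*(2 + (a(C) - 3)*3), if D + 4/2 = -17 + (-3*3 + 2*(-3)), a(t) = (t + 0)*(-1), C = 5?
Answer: 748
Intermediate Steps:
a(t) = -t (a(t) = t*(-1) = -t)
D = -34 (D = -2 + (-17 + (-3*3 + 2*(-3))) = -2 + (-17 + (-9 - 6)) = -2 + (-17 - 15) = -2 - 32 = -34)
D*(2 + (a(C) - 3)*3) = -34*(2 + (-1*5 - 3)*3) = -34*(2 + (-5 - 3)*3) = -34*(2 - 8*3) = -34*(2 - 24) = -34*(-22) = 748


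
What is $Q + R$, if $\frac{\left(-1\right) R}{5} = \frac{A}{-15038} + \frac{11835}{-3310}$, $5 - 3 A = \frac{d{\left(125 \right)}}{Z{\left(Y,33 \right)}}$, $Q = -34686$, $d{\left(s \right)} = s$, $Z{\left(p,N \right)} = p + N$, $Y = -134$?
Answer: $- \frac{17428891249893}{502735378} \approx -34668.0$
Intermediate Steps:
$Z{\left(p,N \right)} = N + p$
$A = \frac{210}{101}$ ($A = \frac{5}{3} - \frac{125 \frac{1}{33 - 134}}{3} = \frac{5}{3} - \frac{125 \frac{1}{-101}}{3} = \frac{5}{3} - \frac{125 \left(- \frac{1}{101}\right)}{3} = \frac{5}{3} - - \frac{125}{303} = \frac{5}{3} + \frac{125}{303} = \frac{210}{101} \approx 2.0792$)
$R = \frac{8988071415}{502735378}$ ($R = - 5 \left(\frac{210}{101 \left(-15038\right)} + \frac{11835}{-3310}\right) = - 5 \left(\frac{210}{101} \left(- \frac{1}{15038}\right) + 11835 \left(- \frac{1}{3310}\right)\right) = - 5 \left(- \frac{105}{759419} - \frac{2367}{662}\right) = \left(-5\right) \left(- \frac{1797614283}{502735378}\right) = \frac{8988071415}{502735378} \approx 17.878$)
$Q + R = -34686 + \frac{8988071415}{502735378} = - \frac{17428891249893}{502735378}$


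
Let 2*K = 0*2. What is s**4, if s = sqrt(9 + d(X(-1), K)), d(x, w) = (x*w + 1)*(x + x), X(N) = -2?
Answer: 25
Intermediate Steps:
K = 0 (K = (0*2)/2 = (1/2)*0 = 0)
d(x, w) = 2*x*(1 + w*x) (d(x, w) = (w*x + 1)*(2*x) = (1 + w*x)*(2*x) = 2*x*(1 + w*x))
s = sqrt(5) (s = sqrt(9 + 2*(-2)*(1 + 0*(-2))) = sqrt(9 + 2*(-2)*(1 + 0)) = sqrt(9 + 2*(-2)*1) = sqrt(9 - 4) = sqrt(5) ≈ 2.2361)
s**4 = (sqrt(5))**4 = 25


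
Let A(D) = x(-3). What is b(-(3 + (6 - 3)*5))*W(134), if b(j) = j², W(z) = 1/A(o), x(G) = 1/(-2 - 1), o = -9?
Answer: -972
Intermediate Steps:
x(G) = -⅓ (x(G) = 1/(-3) = -⅓)
A(D) = -⅓
W(z) = -3 (W(z) = 1/(-⅓) = -3)
b(-(3 + (6 - 3)*5))*W(134) = (-(3 + (6 - 3)*5))²*(-3) = (-(3 + 3*5))²*(-3) = (-(3 + 15))²*(-3) = (-1*18)²*(-3) = (-18)²*(-3) = 324*(-3) = -972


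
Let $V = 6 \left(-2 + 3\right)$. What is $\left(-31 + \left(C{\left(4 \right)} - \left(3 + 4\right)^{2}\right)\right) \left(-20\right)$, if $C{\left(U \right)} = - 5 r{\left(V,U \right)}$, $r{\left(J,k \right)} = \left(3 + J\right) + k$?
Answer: $2900$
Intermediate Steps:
$V = 6$ ($V = 6 \cdot 1 = 6$)
$r{\left(J,k \right)} = 3 + J + k$
$C{\left(U \right)} = -45 - 5 U$ ($C{\left(U \right)} = - 5 \left(3 + 6 + U\right) = - 5 \left(9 + U\right) = -45 - 5 U$)
$\left(-31 + \left(C{\left(4 \right)} - \left(3 + 4\right)^{2}\right)\right) \left(-20\right) = \left(-31 - \left(65 + \left(3 + 4\right)^{2}\right)\right) \left(-20\right) = \left(-31 - 114\right) \left(-20\right) = \left(-145\right) \left(-20\right) = 2900$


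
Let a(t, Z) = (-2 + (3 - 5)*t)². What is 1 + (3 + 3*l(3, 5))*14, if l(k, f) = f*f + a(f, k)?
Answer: 7141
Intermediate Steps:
a(t, Z) = (-2 - 2*t)²
l(k, f) = f² + 4*(1 + f)² (l(k, f) = f*f + 4*(1 + f)² = f² + 4*(1 + f)²)
1 + (3 + 3*l(3, 5))*14 = 1 + (3 + 3*(5² + 4*(1 + 5)²))*14 = 1 + (3 + 3*(25 + 4*6²))*14 = 1 + (3 + 3*(25 + 4*36))*14 = 1 + (3 + 3*(25 + 144))*14 = 1 + (3 + 3*169)*14 = 1 + (3 + 507)*14 = 1 + 510*14 = 1 + 7140 = 7141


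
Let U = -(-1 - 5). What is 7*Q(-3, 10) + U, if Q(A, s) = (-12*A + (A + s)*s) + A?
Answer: 727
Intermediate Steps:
Q(A, s) = -11*A + s*(A + s) (Q(A, s) = (-12*A + s*(A + s)) + A = -11*A + s*(A + s))
U = 6 (U = -1*(-6) = 6)
7*Q(-3, 10) + U = 7*(10² - 11*(-3) - 3*10) + 6 = 7*(100 + 33 - 30) + 6 = 7*103 + 6 = 721 + 6 = 727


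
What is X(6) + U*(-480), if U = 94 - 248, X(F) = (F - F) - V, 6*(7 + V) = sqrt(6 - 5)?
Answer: 443561/6 ≈ 73927.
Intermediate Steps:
V = -41/6 (V = -7 + sqrt(6 - 5)/6 = -7 + sqrt(1)/6 = -7 + (1/6)*1 = -7 + 1/6 = -41/6 ≈ -6.8333)
X(F) = 41/6 (X(F) = (F - F) - 1*(-41/6) = 0 + 41/6 = 41/6)
U = -154
X(6) + U*(-480) = 41/6 - 154*(-480) = 41/6 + 73920 = 443561/6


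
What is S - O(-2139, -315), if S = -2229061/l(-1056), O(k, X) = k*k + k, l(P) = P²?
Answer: -5099722111813/1115136 ≈ -4.5732e+6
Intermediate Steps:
O(k, X) = k + k² (O(k, X) = k² + k = k + k²)
S = -2229061/1115136 (S = -2229061/((-1056)²) = -2229061/1115136 ≈ -1.9989)
S - O(-2139, -315) = -2229061/1115136 - (-2139)*(1 - 2139) = -2229061/1115136 - (-2139)*(-2138) = -2229061/1115136 - 1*4573182 = -2229061/1115136 - 4573182 = -5099722111813/1115136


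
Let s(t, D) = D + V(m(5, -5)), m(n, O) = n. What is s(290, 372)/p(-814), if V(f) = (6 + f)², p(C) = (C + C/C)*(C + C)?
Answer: 493/1323564 ≈ 0.00037248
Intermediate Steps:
p(C) = 2*C*(1 + C) (p(C) = (C + 1)*(2*C) = (1 + C)*(2*C) = 2*C*(1 + C))
s(t, D) = 121 + D (s(t, D) = D + (6 + 5)² = D + 11² = D + 121 = 121 + D)
s(290, 372)/p(-814) = (121 + 372)/((2*(-814)*(1 - 814))) = 493/((2*(-814)*(-813))) = 493/1323564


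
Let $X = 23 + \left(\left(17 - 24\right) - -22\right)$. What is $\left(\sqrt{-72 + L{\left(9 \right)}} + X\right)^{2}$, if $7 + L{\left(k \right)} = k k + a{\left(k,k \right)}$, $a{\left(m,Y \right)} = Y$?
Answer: $\left(38 + \sqrt{11}\right)^{2} \approx 1707.1$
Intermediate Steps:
$X = 38$ ($X = 23 + \left(-7 + 22\right) = 23 + 15 = 38$)
$L{\left(k \right)} = -7 + k + k^{2}$ ($L{\left(k \right)} = -7 + \left(k k + k\right) = -7 + \left(k^{2} + k\right) = -7 + \left(k + k^{2}\right) = -7 + k + k^{2}$)
$\left(\sqrt{-72 + L{\left(9 \right)}} + X\right)^{2} = \left(\sqrt{-72 + \left(-7 + 9 + 9^{2}\right)} + 38\right)^{2} = \left(\sqrt{-72 + \left(-7 + 9 + 81\right)} + 38\right)^{2} = \left(\sqrt{-72 + 83} + 38\right)^{2} = \left(\sqrt{11} + 38\right)^{2} = \left(38 + \sqrt{11}\right)^{2}$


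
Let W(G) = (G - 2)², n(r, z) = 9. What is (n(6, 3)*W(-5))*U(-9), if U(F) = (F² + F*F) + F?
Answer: 67473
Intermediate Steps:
W(G) = (-2 + G)²
U(F) = F + 2*F² (U(F) = (F² + F²) + F = 2*F² + F = F + 2*F²)
(n(6, 3)*W(-5))*U(-9) = (9*(-2 - 5)²)*(-9*(1 + 2*(-9))) = (9*(-7)²)*(-9*(1 - 18)) = (9*49)*(-9*(-17)) = 441*153 = 67473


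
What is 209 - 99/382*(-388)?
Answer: 59125/191 ≈ 309.56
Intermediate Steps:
209 - 99/382*(-388) = 209 + 19206/191 = 59125/191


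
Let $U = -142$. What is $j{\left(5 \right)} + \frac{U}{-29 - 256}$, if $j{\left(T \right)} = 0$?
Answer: $\frac{142}{285} \approx 0.49825$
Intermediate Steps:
$j{\left(5 \right)} + \frac{U}{-29 - 256} = 0 + \frac{1}{-29 - 256} \left(-142\right) = 0 + \frac{1}{-285} \left(-142\right) = 0 - - \frac{142}{285} = 0 + \frac{142}{285} = \frac{142}{285}$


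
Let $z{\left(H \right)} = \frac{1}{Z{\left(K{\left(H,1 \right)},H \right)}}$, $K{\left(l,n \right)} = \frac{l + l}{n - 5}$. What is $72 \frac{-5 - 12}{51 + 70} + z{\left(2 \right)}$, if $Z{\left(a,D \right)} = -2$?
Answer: $- \frac{2569}{242} \approx -10.616$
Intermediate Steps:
$K{\left(l,n \right)} = \frac{2 l}{-5 + n}$
$z{\left(H \right)} = - \frac{1}{2}$ ($z{\left(H \right)} = \frac{1}{-2} = - \frac{1}{2}$)
$72 \frac{-5 - 12}{51 + 70} + z{\left(2 \right)} = 72 \frac{-5 - 12}{51 + 70} - \frac{1}{2} = 72 \left(- \frac{17}{121}\right) - \frac{1}{2} = - \frac{1224}{121} - \frac{1}{2} = - \frac{2569}{242}$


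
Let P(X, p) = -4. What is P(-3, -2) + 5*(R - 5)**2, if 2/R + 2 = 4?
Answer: 76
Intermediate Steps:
R = 1 (R = 2/(-2 + 4) = 2/2 = 2*(1/2) = 1)
P(-3, -2) + 5*(R - 5)**2 = -4 + 5*(1 - 5)**2 = -4 + 5*(-4)**2 = -4 + 5*16 = -4 + 80 = 76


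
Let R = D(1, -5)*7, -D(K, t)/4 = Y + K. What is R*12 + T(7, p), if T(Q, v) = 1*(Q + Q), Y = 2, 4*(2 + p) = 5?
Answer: -994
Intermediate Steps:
p = -¾ (p = -2 + (¼)*5 = -2 + 5/4 = -¾ ≈ -0.75000)
D(K, t) = -8 - 4*K (D(K, t) = -4*(2 + K) = -8 - 4*K)
T(Q, v) = 2*Q (T(Q, v) = 1*(2*Q) = 2*Q)
R = -84 (R = (-8 - 4*1)*7 = (-8 - 4)*7 = -12*7 = -84)
R*12 + T(7, p) = -84*12 + 2*7 = -1008 + 14 = -994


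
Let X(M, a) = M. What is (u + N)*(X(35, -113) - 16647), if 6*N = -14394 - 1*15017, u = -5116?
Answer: 499248742/3 ≈ 1.6642e+8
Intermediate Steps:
N = -29411/6 (N = (-14394 - 1*15017)/6 = (-14394 - 15017)/6 = (⅙)*(-29411) = -29411/6 ≈ -4901.8)
(u + N)*(X(35, -113) - 16647) = (-5116 - 29411/6)*(35 - 16647) = -60107/6*(-16612) = 499248742/3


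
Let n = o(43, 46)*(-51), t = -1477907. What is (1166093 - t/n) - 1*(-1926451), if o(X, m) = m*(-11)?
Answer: 79807668371/25806 ≈ 3.0926e+6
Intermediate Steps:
o(X, m) = -11*m
n = 25806 (n = -11*46*(-51) = -506*(-51) = 25806)
(1166093 - t/n) - 1*(-1926451) = (1166093 - (-1477907)/25806) - 1*(-1926451) = (1166093 - (-1477907)/25806) + 1926451 = (1166093 - 1*(-1477907/25806)) + 1926451 = (1166093 + 1477907/25806) + 1926451 = 30093673865/25806 + 1926451 = 79807668371/25806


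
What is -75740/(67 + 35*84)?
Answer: -75740/3007 ≈ -25.188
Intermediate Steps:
-75740/(67 + 35*84) = -75740/(67 + 2940) = -75740/3007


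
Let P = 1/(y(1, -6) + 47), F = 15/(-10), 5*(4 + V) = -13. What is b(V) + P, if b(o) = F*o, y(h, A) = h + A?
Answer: 1042/105 ≈ 9.9238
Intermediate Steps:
V = -33/5 (V = -4 + (⅕)*(-13) = -4 - 13/5 = -33/5 ≈ -6.6000)
F = -3/2 (F = 15*(-⅒) = -3/2 ≈ -1.5000)
y(h, A) = A + h
b(o) = -3*o/2
P = 1/42 (P = 1/((-6 + 1) + 47) = 1/(-5 + 47) = 1/42 ≈ 0.023810)
b(V) + P = -3/2*(-33/5) + 1/42 = 99/10 + 1/42 = 1042/105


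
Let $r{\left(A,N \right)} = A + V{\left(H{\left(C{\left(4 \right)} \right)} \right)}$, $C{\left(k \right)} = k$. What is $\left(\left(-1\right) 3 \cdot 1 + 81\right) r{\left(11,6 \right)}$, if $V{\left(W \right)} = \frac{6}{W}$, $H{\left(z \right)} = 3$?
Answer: $1014$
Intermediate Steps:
$r{\left(A,N \right)} = 2 + A$ ($r{\left(A,N \right)} = A + \frac{6}{3} = A + 6 \cdot \frac{1}{3} = A + 2 = 2 + A$)
$\left(\left(-1\right) 3 \cdot 1 + 81\right) r{\left(11,6 \right)} = \left(\left(-1\right) 3 \cdot 1 + 81\right) \left(2 + 11\right) = \left(\left(-3\right) 1 + 81\right) 13 = \left(-3 + 81\right) 13 = 78 \cdot 13 = 1014$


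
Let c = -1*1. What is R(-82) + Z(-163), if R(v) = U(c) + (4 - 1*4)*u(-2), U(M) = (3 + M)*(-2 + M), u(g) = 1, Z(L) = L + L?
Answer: -332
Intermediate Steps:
Z(L) = 2*L
c = -1
U(M) = (-2 + M)*(3 + M)
R(v) = -6 (R(v) = (-6 - 1 + (-1)²) + (4 - 1*4)*1 = (-6 - 1 + 1) + (4 - 4)*1 = -6 + 0*1 = -6 + 0 = -6)
R(-82) + Z(-163) = -6 + 2*(-163) = -6 - 326 = -332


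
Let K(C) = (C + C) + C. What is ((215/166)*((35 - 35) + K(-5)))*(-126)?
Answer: 203175/83 ≈ 2447.9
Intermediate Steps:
K(C) = 3*C (K(C) = 2*C + C = 3*C)
((215/166)*((35 - 35) + K(-5)))*(-126) = ((215/166)*((35 - 35) + 3*(-5)))*(-126) = ((215*(1/166))*(0 - 15))*(-126) = ((215/166)*(-15))*(-126) = -3225/166*(-126) = 203175/83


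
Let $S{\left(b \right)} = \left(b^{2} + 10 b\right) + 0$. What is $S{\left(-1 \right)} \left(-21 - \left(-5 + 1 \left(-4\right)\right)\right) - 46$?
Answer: $62$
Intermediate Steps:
$S{\left(b \right)} = b^{2} + 10 b$
$S{\left(-1 \right)} \left(-21 - \left(-5 + 1 \left(-4\right)\right)\right) - 46 = - (10 - 1) \left(-21 - \left(-5 + 1 \left(-4\right)\right)\right) - 46 = \left(-1\right) 9 \left(-21 - \left(-5 - 4\right)\right) - 46 = - 9 \left(-21 - -9\right) - 46 = - 9 \left(-21 + 9\right) - 46 = \left(-9\right) \left(-12\right) - 46 = 108 - 46 = 62$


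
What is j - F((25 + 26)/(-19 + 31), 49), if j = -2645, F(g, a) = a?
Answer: -2694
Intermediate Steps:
j - F((25 + 26)/(-19 + 31), 49) = -2645 - 1*49 = -2645 - 49 = -2694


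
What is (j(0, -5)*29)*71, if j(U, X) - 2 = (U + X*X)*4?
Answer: 210018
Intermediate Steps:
j(U, X) = 2 + 4*U + 4*X² (j(U, X) = 2 + (U + X*X)*4 = 2 + (U + X²)*4 = 2 + (4*U + 4*X²) = 2 + 4*U + 4*X²)
(j(0, -5)*29)*71 = ((2 + 4*0 + 4*(-5)²)*29)*71 = ((2 + 0 + 4*25)*29)*71 = ((2 + 0 + 100)*29)*71 = (102*29)*71 = 2958*71 = 210018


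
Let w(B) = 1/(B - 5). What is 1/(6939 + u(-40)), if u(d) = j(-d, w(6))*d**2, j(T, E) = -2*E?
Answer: 1/3739 ≈ 0.00026745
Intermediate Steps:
w(B) = 1/(-5 + B)
u(d) = -2*d**2 (u(d) = (-2/(-5 + 6))*d**2 = (-2/1)*d**2 = (-2*1)*d**2 = -2*d**2)
1/(6939 + u(-40)) = 1/(6939 - 2*(-40)**2) = 1/(6939 - 2*1600) = 1/(6939 - 3200) = 1/3739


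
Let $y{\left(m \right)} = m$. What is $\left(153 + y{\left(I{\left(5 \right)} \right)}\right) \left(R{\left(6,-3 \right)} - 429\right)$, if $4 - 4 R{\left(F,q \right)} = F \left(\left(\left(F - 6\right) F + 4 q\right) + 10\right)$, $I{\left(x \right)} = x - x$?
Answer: $-65025$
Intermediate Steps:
$I{\left(x \right)} = 0$
$R{\left(F,q \right)} = 1 - \frac{F \left(10 + 4 q + F \left(-6 + F\right)\right)}{4}$ ($R{\left(F,q \right)} = 1 - \frac{F \left(\left(\left(F - 6\right) F + 4 q\right) + 10\right)}{4} = 1 - \frac{F \left(\left(\left(-6 + F\right) F + 4 q\right) + 10\right)}{4} = 1 - \frac{F \left(\left(F \left(-6 + F\right) + 4 q\right) + 10\right)}{4} = 1 - \frac{F \left(\left(4 q + F \left(-6 + F\right)\right) + 10\right)}{4} = 1 - \frac{F \left(10 + 4 q + F \left(-6 + F\right)\right)}{4}$)
$\left(153 + y{\left(I{\left(5 \right)} \right)}\right) \left(R{\left(6,-3 \right)} - 429\right) = \left(153 + 0\right) \left(\left(1 - 15 - \frac{6^{3}}{4} + \frac{3 \cdot 6^{2}}{2} - 6 \left(-3\right)\right) - 429\right) = 153 \left(\left(1 - 15 - 54 + \frac{3}{2} \cdot 36 + 18\right) - 429\right) = 153 \left(\left(1 - 15 - 54 + 54 + 18\right) - 429\right) = 153 \left(4 - 429\right) = 153 \left(-425\right) = -65025$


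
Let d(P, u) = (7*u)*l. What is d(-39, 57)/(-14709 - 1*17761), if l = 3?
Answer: -1197/32470 ≈ -0.036865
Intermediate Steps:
d(P, u) = 21*u (d(P, u) = (7*u)*3 = 21*u)
d(-39, 57)/(-14709 - 1*17761) = (21*57)/(-14709 - 1*17761) = 1197/(-14709 - 17761) = 1197/(-32470) = 1197*(-1/32470) = -1197/32470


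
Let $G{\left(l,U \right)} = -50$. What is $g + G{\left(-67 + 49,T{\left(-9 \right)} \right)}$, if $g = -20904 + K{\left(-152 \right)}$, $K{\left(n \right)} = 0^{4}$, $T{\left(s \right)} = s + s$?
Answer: $-20954$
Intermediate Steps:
$T{\left(s \right)} = 2 s$
$K{\left(n \right)} = 0$
$g = -20904$ ($g = -20904 + 0 = -20904$)
$g + G{\left(-67 + 49,T{\left(-9 \right)} \right)} = -20904 - 50 = -20954$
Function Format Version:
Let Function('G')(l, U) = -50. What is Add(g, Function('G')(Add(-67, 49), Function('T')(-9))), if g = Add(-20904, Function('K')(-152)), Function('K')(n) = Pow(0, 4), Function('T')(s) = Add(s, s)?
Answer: -20954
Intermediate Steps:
Function('T')(s) = Mul(2, s)
Function('K')(n) = 0
g = -20904 (g = Add(-20904, 0) = -20904)
Add(g, Function('G')(Add(-67, 49), Function('T')(-9))) = Add(-20904, -50) = -20954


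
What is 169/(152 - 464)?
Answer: -13/24 ≈ -0.54167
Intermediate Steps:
169/(152 - 464) = 169/(-312) = 169*(-1/312) = -13/24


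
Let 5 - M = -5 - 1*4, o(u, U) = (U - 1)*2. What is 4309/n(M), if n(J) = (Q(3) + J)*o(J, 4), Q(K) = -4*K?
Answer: 4309/12 ≈ 359.08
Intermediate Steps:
o(u, U) = -2 + 2*U (o(u, U) = (-1 + U)*2 = -2 + 2*U)
M = 14 (M = 5 - (-5 - 1*4) = 5 - (-5 - 4) = 5 - 1*(-9) = 5 + 9 = 14)
n(J) = -72 + 6*J (n(J) = (-4*3 + J)*(-2 + 2*4) = (-12 + J)*(-2 + 8) = (-12 + J)*6 = -72 + 6*J)
4309/n(M) = 4309/(-72 + 6*14) = 4309/(-72 + 84) = 4309/12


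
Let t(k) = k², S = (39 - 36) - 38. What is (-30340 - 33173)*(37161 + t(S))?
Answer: -2438010018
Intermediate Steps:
S = -35 (S = 3 - 38 = -35)
(-30340 - 33173)*(37161 + t(S)) = (-30340 - 33173)*(37161 + (-35)²) = -63513*(37161 + 1225) = -63513*38386 = -2438010018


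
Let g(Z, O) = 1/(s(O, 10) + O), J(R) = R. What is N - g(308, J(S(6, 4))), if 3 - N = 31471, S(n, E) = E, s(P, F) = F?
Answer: -440553/14 ≈ -31468.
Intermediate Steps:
g(Z, O) = 1/(10 + O)
N = -31468 (N = 3 - 1*31471 = 3 - 31471 = -31468)
N - g(308, J(S(6, 4))) = -31468 - 1/(10 + 4) = -31468 - 1/14 = -440553/14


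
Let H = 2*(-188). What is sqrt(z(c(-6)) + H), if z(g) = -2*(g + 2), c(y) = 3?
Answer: I*sqrt(386) ≈ 19.647*I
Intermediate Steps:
H = -376
z(g) = -4 - 2*g (z(g) = -2*(2 + g) = -4 - 2*g)
sqrt(z(c(-6)) + H) = sqrt((-4 - 2*3) - 376) = sqrt((-4 - 6) - 376) = sqrt(-10 - 376) = sqrt(-386) = I*sqrt(386)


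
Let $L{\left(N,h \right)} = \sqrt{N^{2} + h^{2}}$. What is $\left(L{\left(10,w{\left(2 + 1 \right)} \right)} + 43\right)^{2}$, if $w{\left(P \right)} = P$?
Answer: $\left(43 + \sqrt{109}\right)^{2} \approx 2855.9$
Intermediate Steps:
$\left(L{\left(10,w{\left(2 + 1 \right)} \right)} + 43\right)^{2} = \left(\sqrt{10^{2} + \left(2 + 1\right)^{2}} + 43\right)^{2} = \left(\sqrt{100 + 3^{2}} + 43\right)^{2} = \left(\sqrt{100 + 9} + 43\right)^{2} = \left(\sqrt{109} + 43\right)^{2} = \left(43 + \sqrt{109}\right)^{2}$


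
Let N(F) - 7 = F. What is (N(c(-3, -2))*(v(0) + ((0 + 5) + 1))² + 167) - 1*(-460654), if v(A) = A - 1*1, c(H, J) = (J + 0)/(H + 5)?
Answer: 460971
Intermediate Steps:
c(H, J) = J/(5 + H)
N(F) = 7 + F
v(A) = -1 + A (v(A) = A - 1 = -1 + A)
(N(c(-3, -2))*(v(0) + ((0 + 5) + 1))² + 167) - 1*(-460654) = ((7 - 2/(5 - 3))*((-1 + 0) + ((0 + 5) + 1))² + 167) - 1*(-460654) = ((7 - 2/2)*(-1 + (5 + 1))² + 167) + 460654 = ((7 - 2*½)*(-1 + 6)² + 167) + 460654 = ((7 - 1)*5² + 167) + 460654 = (6*25 + 167) + 460654 = (150 + 167) + 460654 = 317 + 460654 = 460971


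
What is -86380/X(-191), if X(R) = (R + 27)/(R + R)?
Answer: -8249290/41 ≈ -2.0120e+5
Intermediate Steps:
X(R) = (27 + R)/(2*R) (X(R) = (27 + R)/((2*R)) = (27 + R)*(1/(2*R)) = (27 + R)/(2*R))
-86380/X(-191) = -86380*(-382/(27 - 191)) = -86380/((½)*(-1/191)*(-164)) = -86380/82/191 = -86380*191/82 = -8249290/41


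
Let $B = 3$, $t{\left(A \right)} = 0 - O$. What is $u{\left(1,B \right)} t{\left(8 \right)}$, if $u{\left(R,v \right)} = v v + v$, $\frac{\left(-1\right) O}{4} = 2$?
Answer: $96$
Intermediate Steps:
$O = -8$ ($O = \left(-4\right) 2 = -8$)
$t{\left(A \right)} = 8$ ($t{\left(A \right)} = 0 - -8 = 0 + 8 = 8$)
$u{\left(R,v \right)} = v + v^{2}$ ($u{\left(R,v \right)} = v^{2} + v = v + v^{2}$)
$u{\left(1,B \right)} t{\left(8 \right)} = 3 \left(1 + 3\right) 8 = 3 \cdot 4 \cdot 8 = 12 \cdot 8 = 96$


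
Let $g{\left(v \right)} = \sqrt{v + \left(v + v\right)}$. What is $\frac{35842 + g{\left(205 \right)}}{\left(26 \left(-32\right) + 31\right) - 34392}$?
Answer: $- \frac{35842}{35193} - \frac{\sqrt{615}}{35193} \approx -1.0191$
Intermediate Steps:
$g{\left(v \right)} = \sqrt{3} \sqrt{v}$ ($g{\left(v \right)} = \sqrt{v + 2 v} = \sqrt{3 v} = \sqrt{3} \sqrt{v}$)
$\frac{35842 + g{\left(205 \right)}}{\left(26 \left(-32\right) + 31\right) - 34392} = \frac{35842 + \sqrt{3} \sqrt{205}}{\left(26 \left(-32\right) + 31\right) - 34392} = \frac{35842 + \sqrt{615}}{\left(-832 + 31\right) - 34392} = \frac{35842 + \sqrt{615}}{-801 - 34392} = \frac{35842 + \sqrt{615}}{-35193} = \left(35842 + \sqrt{615}\right) \left(- \frac{1}{35193}\right) = - \frac{35842}{35193} - \frac{\sqrt{615}}{35193}$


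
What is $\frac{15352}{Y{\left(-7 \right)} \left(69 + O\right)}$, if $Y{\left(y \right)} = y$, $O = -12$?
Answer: $- \frac{808}{21} \approx -38.476$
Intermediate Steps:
$\frac{15352}{Y{\left(-7 \right)} \left(69 + O\right)} = \frac{15352}{\left(-7\right) \left(69 - 12\right)} = \frac{15352}{\left(-7\right) 57} = \frac{15352}{-399} = 15352 \left(- \frac{1}{399}\right) = - \frac{808}{21}$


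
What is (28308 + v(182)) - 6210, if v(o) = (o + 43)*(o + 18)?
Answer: 67098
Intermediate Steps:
v(o) = (18 + o)*(43 + o) (v(o) = (43 + o)*(18 + o) = (18 + o)*(43 + o))
(28308 + v(182)) - 6210 = (28308 + (774 + 182² + 61*182)) - 6210 = (28308 + (774 + 33124 + 11102)) - 6210 = (28308 + 45000) - 6210 = 73308 - 6210 = 67098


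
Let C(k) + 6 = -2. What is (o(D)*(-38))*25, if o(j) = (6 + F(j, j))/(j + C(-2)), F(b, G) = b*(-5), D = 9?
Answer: 37050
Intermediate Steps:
C(k) = -8 (C(k) = -6 - 2 = -8)
F(b, G) = -5*b
o(j) = (6 - 5*j)/(-8 + j) (o(j) = (6 - 5*j)/(j - 8) = (6 - 5*j)/(-8 + j))
(o(D)*(-38))*25 = (((6 - 5*9)/(-8 + 9))*(-38))*25 = (((6 - 45)/1)*(-38))*25 = ((1*(-39))*(-38))*25 = -39*(-38)*25 = 1482*25 = 37050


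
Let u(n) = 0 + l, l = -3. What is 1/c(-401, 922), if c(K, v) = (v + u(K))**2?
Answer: 1/844561 ≈ 1.1840e-6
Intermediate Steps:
u(n) = -3 (u(n) = 0 - 3 = -3)
c(K, v) = (-3 + v)**2 (c(K, v) = (v - 3)**2 = (-3 + v)**2)
1/c(-401, 922) = 1/((-3 + 922)**2) = 1/(919**2) = 1/844561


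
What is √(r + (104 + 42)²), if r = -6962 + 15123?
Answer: √29477 ≈ 171.69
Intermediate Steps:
r = 8161
√(r + (104 + 42)²) = √(8161 + (104 + 42)²) = √(8161 + 146²) = √(8161 + 21316) = √29477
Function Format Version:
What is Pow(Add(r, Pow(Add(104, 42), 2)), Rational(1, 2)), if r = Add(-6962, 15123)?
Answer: Pow(29477, Rational(1, 2)) ≈ 171.69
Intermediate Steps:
r = 8161
Pow(Add(r, Pow(Add(104, 42), 2)), Rational(1, 2)) = Pow(Add(8161, Pow(Add(104, 42), 2)), Rational(1, 2)) = Pow(Add(8161, Pow(146, 2)), Rational(1, 2)) = Pow(Add(8161, 21316), Rational(1, 2)) = Pow(29477, Rational(1, 2))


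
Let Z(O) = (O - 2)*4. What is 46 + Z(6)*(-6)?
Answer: -50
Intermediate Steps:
Z(O) = -8 + 4*O (Z(O) = (-2 + O)*4 = -8 + 4*O)
46 + Z(6)*(-6) = 46 + (-8 + 4*6)*(-6) = 46 + (-8 + 24)*(-6) = 46 + 16*(-6) = 46 - 96 = -50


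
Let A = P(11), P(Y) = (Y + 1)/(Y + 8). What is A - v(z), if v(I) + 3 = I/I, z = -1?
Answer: 50/19 ≈ 2.6316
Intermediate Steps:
P(Y) = (1 + Y)/(8 + Y)
v(I) = -2 (v(I) = -3 + I/I = -3 + 1 = -2)
A = 12/19 (A = (1 + 11)/(8 + 11) = 12/19 ≈ 0.63158)
A - v(z) = 12/19 - 1*(-2) = 12/19 + 2 = 50/19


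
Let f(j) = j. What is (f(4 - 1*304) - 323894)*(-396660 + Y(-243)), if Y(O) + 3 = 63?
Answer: 128575340400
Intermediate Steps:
Y(O) = 60 (Y(O) = -3 + 63 = 60)
(f(4 - 1*304) - 323894)*(-396660 + Y(-243)) = ((4 - 1*304) - 323894)*(-396660 + 60) = ((4 - 304) - 323894)*(-396600) = (-300 - 323894)*(-396600) = -324194*(-396600) = 128575340400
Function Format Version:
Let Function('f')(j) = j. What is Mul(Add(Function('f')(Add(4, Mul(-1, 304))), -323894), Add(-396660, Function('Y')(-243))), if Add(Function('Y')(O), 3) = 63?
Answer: 128575340400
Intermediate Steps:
Function('Y')(O) = 60 (Function('Y')(O) = Add(-3, 63) = 60)
Mul(Add(Function('f')(Add(4, Mul(-1, 304))), -323894), Add(-396660, Function('Y')(-243))) = Mul(Add(Add(4, Mul(-1, 304)), -323894), Add(-396660, 60)) = Mul(Add(Add(4, -304), -323894), -396600) = Mul(Add(-300, -323894), -396600) = Mul(-324194, -396600) = 128575340400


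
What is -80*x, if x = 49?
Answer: -3920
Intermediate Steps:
-80*x = -80*49 = -3920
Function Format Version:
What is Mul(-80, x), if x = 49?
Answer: -3920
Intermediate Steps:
Mul(-80, x) = Mul(-80, 49) = -3920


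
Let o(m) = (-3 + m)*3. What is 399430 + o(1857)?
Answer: 404992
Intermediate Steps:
o(m) = -9 + 3*m
399430 + o(1857) = 399430 + (-9 + 3*1857) = 399430 + (-9 + 5571) = 399430 + 5562 = 404992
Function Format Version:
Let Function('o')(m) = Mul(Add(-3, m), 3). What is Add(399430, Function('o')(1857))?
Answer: 404992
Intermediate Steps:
Function('o')(m) = Add(-9, Mul(3, m))
Add(399430, Function('o')(1857)) = Add(399430, Add(-9, Mul(3, 1857))) = Add(399430, Add(-9, 5571)) = Add(399430, 5562) = 404992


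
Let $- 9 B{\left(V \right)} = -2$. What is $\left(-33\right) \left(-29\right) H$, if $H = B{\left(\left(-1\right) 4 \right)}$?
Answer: $\frac{638}{3} \approx 212.67$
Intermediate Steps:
$B{\left(V \right)} = \frac{2}{9}$ ($B{\left(V \right)} = \left(- \frac{1}{9}\right) \left(-2\right) = \frac{2}{9}$)
$H = \frac{2}{9} \approx 0.22222$
$\left(-33\right) \left(-29\right) H = \left(-33\right) \left(-29\right) \frac{2}{9} = 957 \cdot \frac{2}{9} = \frac{638}{3}$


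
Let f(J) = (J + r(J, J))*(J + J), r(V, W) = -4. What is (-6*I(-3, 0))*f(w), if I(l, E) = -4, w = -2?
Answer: 576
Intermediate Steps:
f(J) = 2*J*(-4 + J) (f(J) = (J - 4)*(J + J) = (-4 + J)*(2*J) = 2*J*(-4 + J))
(-6*I(-3, 0))*f(w) = (-6*(-4))*(2*(-2)*(-4 - 2)) = 24*(2*(-2)*(-6)) = 24*24 = 576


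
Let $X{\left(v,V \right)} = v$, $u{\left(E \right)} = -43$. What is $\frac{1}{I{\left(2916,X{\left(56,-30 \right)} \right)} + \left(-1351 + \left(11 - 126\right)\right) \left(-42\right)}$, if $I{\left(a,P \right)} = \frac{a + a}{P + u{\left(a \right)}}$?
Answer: $\frac{13}{806268} \approx 1.6124 \cdot 10^{-5}$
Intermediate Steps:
$I{\left(a,P \right)} = \frac{2 a}{-43 + P}$ ($I{\left(a,P \right)} = \frac{a + a}{P - 43} = \frac{2 a}{-43 + P}$)
$\frac{1}{I{\left(2916,X{\left(56,-30 \right)} \right)} + \left(-1351 + \left(11 - 126\right)\right) \left(-42\right)} = \frac{1}{2 \cdot 2916 \frac{1}{-43 + 56} + \left(-1351 + \left(11 - 126\right)\right) \left(-42\right)} = \frac{1}{2 \cdot 2916 \cdot \frac{1}{13} + \left(-1351 + \left(11 - 126\right)\right) \left(-42\right)} = \frac{1}{2 \cdot 2916 \cdot \frac{1}{13} + \left(-1351 - 115\right) \left(-42\right)} = \frac{1}{\frac{5832}{13} - -61572} = \frac{1}{\frac{5832}{13} + 61572} = \frac{1}{\frac{806268}{13}} = \frac{13}{806268}$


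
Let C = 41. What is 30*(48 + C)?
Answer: 2670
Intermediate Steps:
30*(48 + C) = 30*(48 + 41) = 30*89 = 2670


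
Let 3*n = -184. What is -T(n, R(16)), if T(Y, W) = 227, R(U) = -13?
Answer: -227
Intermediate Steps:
n = -184/3 (n = (⅓)*(-184) = -184/3 ≈ -61.333)
-T(n, R(16)) = -1*227 = -227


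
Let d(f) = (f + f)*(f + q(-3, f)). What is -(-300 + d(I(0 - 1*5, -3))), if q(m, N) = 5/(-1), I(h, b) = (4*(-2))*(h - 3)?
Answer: -7252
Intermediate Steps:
I(h, b) = 24 - 8*h (I(h, b) = -8*(-3 + h) = 24 - 8*h)
q(m, N) = -5 (q(m, N) = 5*(-1) = -5)
d(f) = 2*f*(-5 + f) (d(f) = (f + f)*(f - 5) = (2*f)*(-5 + f) = 2*f*(-5 + f))
-(-300 + d(I(0 - 1*5, -3))) = -(-300 + 2*(24 - 8*(0 - 1*5))*(-5 + (24 - 8*(0 - 1*5)))) = -(-300 + 2*(24 - 8*(0 - 5))*(-5 + (24 - 8*(0 - 5)))) = -(-300 + 2*(24 - 8*(-5))*(-5 + (24 - 8*(-5)))) = -(-300 + 2*(24 + 40)*(-5 + (24 + 40))) = -(-300 + 2*64*(-5 + 64)) = -(-300 + 2*64*59) = -(-300 + 7552) = -1*7252 = -7252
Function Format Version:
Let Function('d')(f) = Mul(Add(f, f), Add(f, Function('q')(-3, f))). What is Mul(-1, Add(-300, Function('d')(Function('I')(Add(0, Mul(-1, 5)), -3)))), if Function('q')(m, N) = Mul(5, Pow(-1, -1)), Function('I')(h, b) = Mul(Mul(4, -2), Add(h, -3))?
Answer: -7252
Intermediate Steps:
Function('I')(h, b) = Add(24, Mul(-8, h)) (Function('I')(h, b) = Mul(-8, Add(-3, h)) = Add(24, Mul(-8, h)))
Function('q')(m, N) = -5 (Function('q')(m, N) = Mul(5, -1) = -5)
Function('d')(f) = Mul(2, f, Add(-5, f)) (Function('d')(f) = Mul(Add(f, f), Add(f, -5)) = Mul(Mul(2, f), Add(-5, f)) = Mul(2, f, Add(-5, f)))
Mul(-1, Add(-300, Function('d')(Function('I')(Add(0, Mul(-1, 5)), -3)))) = Mul(-1, Add(-300, Mul(2, Add(24, Mul(-8, Add(0, Mul(-1, 5)))), Add(-5, Add(24, Mul(-8, Add(0, Mul(-1, 5)))))))) = Mul(-1, Add(-300, Mul(2, Add(24, Mul(-8, Add(0, -5))), Add(-5, Add(24, Mul(-8, Add(0, -5))))))) = Mul(-1, Add(-300, Mul(2, Add(24, Mul(-8, -5)), Add(-5, Add(24, Mul(-8, -5)))))) = Mul(-1, Add(-300, Mul(2, Add(24, 40), Add(-5, Add(24, 40))))) = Mul(-1, Add(-300, Mul(2, 64, Add(-5, 64)))) = Mul(-1, Add(-300, Mul(2, 64, 59))) = Mul(-1, Add(-300, 7552)) = Mul(-1, 7252) = -7252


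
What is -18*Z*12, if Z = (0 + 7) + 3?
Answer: -2160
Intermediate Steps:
Z = 10 (Z = 7 + 3 = 10)
-18*Z*12 = -18*10*12 = -180*12 = -2160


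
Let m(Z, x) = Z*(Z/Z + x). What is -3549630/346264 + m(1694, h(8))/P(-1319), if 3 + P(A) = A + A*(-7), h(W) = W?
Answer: -1266776777/152183028 ≈ -8.3240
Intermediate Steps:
m(Z, x) = Z*(1 + x)
P(A) = -3 - 6*A (P(A) = -3 + (A + A*(-7)) = -3 + (A - 7*A) = -3 - 6*A)
-3549630/346264 + m(1694, h(8))/P(-1319) = -3549630/346264 + (1694*(1 + 8))/(-3 - 6*(-1319)) = -3549630*1/346264 + (1694*9)/(-3 + 7914) = -1774815/173132 + 15246/7911 = -1774815/173132 + 15246*(1/7911) = -1774815/173132 + 1694/879 = -1266776777/152183028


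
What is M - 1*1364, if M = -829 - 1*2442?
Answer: -4635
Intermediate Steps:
M = -3271 (M = -829 - 2442 = -3271)
M - 1*1364 = -3271 - 1*1364 = -3271 - 1364 = -4635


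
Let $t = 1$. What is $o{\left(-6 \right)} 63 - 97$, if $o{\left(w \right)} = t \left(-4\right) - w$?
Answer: $29$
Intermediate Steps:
$o{\left(w \right)} = -4 - w$ ($o{\left(w \right)} = 1 \left(-4\right) - w = -4 - w$)
$o{\left(-6 \right)} 63 - 97 = \left(-4 - -6\right) 63 - 97 = \left(-4 + 6\right) 63 - 97 = 2 \cdot 63 - 97 = 126 - 97 = 29$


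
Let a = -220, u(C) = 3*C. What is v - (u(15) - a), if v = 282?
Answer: 17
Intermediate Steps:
v - (u(15) - a) = 282 - (3*15 - 1*(-220)) = 282 - (45 + 220) = 282 - 1*265 = 282 - 265 = 17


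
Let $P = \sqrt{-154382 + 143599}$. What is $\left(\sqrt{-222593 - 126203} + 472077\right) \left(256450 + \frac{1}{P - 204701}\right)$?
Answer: $\frac{5072891637822259849623}{41902510184} + \frac{\sqrt{940266817}}{20951255092} - \frac{472077 i \sqrt{10783}}{41902510184} + \frac{10745898736482099 i \sqrt{87199}}{20951255092} \approx 1.2106 \cdot 10^{11} + 1.5146 \cdot 10^{8} i$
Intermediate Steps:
$P = i \sqrt{10783}$ ($P = \sqrt{-10783} = i \sqrt{10783} \approx 103.84 i$)
$\left(\sqrt{-222593 - 126203} + 472077\right) \left(256450 + \frac{1}{P - 204701}\right) = \left(\sqrt{-222593 - 126203} + 472077\right) \left(256450 + \frac{1}{i \sqrt{10783} - 204701}\right) = \left(\sqrt{-348796} + 472077\right) \left(256450 + \frac{1}{-204701 + i \sqrt{10783}}\right) = \left(2 i \sqrt{87199} + 472077\right) \left(256450 + \frac{1}{-204701 + i \sqrt{10783}}\right) = \left(472077 + 2 i \sqrt{87199}\right) \left(256450 + \frac{1}{-204701 + i \sqrt{10783}}\right) = \left(256450 + \frac{1}{-204701 + i \sqrt{10783}}\right) \left(472077 + 2 i \sqrt{87199}\right)$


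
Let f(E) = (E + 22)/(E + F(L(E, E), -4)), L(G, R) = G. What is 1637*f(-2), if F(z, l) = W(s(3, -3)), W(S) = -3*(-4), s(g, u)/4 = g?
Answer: 3274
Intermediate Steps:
s(g, u) = 4*g
W(S) = 12
F(z, l) = 12
f(E) = (22 + E)/(12 + E) (f(E) = (E + 22)/(E + 12) = (22 + E)/(12 + E))
1637*f(-2) = 1637*((22 - 2)/(12 - 2)) = 1637*(20/10) = 1637*((1/10)*20) = 1637*2 = 3274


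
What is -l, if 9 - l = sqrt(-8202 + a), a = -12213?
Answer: -9 + I*sqrt(20415) ≈ -9.0 + 142.88*I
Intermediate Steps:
l = 9 - I*sqrt(20415) (l = 9 - sqrt(-8202 - 12213) = 9 - sqrt(-20415) = 9 - I*sqrt(20415) ≈ 9.0 - 142.88*I)
-l = -(9 - I*sqrt(20415)) = -9 + I*sqrt(20415)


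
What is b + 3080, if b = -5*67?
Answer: 2745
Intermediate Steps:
b = -335
b + 3080 = -335 + 3080 = 2745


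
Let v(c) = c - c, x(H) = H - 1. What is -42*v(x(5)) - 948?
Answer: -948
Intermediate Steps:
x(H) = -1 + H
v(c) = 0
-42*v(x(5)) - 948 = -42*0 - 948 = 0 - 948 = -948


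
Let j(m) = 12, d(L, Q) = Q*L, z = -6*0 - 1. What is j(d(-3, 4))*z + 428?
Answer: 416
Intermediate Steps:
z = -1 (z = 0 - 1 = -1)
d(L, Q) = L*Q
j(d(-3, 4))*z + 428 = 12*(-1) + 428 = -12 + 428 = 416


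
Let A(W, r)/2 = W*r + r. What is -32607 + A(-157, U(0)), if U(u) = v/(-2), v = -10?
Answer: -34167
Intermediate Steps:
U(u) = 5 (U(u) = -10/(-2) = -10*(-½) = 5)
A(W, r) = 2*r + 2*W*r (A(W, r) = 2*(W*r + r) = 2*(r + W*r) = 2*r + 2*W*r)
-32607 + A(-157, U(0)) = -32607 + 2*5*(1 - 157) = -32607 + 2*5*(-156) = -32607 - 1560 = -34167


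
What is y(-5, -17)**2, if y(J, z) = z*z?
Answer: 83521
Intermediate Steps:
y(J, z) = z**2
y(-5, -17)**2 = ((-17)**2)**2 = 289**2 = 83521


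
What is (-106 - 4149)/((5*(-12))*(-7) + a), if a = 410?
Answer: -851/166 ≈ -5.1265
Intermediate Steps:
(-106 - 4149)/((5*(-12))*(-7) + a) = (-106 - 4149)/((5*(-12))*(-7) + 410) = -4255/(-60*(-7) + 410) = -4255/(420 + 410) = -4255/830 = -4255*1/830 = -851/166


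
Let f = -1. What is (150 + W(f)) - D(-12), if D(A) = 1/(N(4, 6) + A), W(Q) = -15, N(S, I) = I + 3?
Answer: 406/3 ≈ 135.33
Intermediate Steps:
N(S, I) = 3 + I
D(A) = 1/(9 + A) (D(A) = 1/((3 + 6) + A) = 1/(9 + A))
(150 + W(f)) - D(-12) = (150 - 15) - 1/(9 - 12) = 135 - 1/(-3) = 135 - 1*(-1/3) = 135 + 1/3 = 406/3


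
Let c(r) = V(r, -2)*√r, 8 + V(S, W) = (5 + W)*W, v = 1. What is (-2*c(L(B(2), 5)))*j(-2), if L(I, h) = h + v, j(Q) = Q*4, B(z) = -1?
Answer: -224*√6 ≈ -548.69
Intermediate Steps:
j(Q) = 4*Q
L(I, h) = 1 + h (L(I, h) = h + 1 = 1 + h)
V(S, W) = -8 + W*(5 + W) (V(S, W) = -8 + (5 + W)*W = -8 + W*(5 + W))
c(r) = -14*√r (c(r) = (-8 + (-2)² + 5*(-2))*√r = (-8 + 4 - 10)*√r = -14*√r)
(-2*c(L(B(2), 5)))*j(-2) = (-(-28)*√(1 + 5))*(4*(-2)) = -(-28)*√6*(-8) = (28*√6)*(-8) = -224*√6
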